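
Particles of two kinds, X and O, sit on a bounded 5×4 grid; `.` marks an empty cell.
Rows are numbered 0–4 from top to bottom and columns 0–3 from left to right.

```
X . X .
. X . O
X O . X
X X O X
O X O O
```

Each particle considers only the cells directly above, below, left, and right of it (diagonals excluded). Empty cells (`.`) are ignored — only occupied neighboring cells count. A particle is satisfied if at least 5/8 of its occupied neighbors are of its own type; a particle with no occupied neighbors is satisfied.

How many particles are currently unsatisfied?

Row 0: (0,0)X 0/0 ok · (0,2)X 0/0 ok
Row 1: (1,1)X 0/1 unhappy · (1,3)O 0/1 unhappy
Row 2: (2,0)X 1/2 unhappy · (2,1)O 0/3 unhappy · (2,3)X 1/2 unhappy
Row 3: (3,0)X 2/3 ok · (3,1)X 2/4 unhappy · (3,2)O 1/3 unhappy · (3,3)X 1/3 unhappy
Row 4: (4,0)O 0/2 unhappy · (4,1)X 1/3 unhappy · (4,2)O 2/3 ok · (4,3)O 1/2 unhappy
Unsatisfied: (1,1), (1,3), (2,0), (2,1), (2,3), (3,1), (3,2), (3,3), (4,0), (4,1), (4,3) — 11 in total.

11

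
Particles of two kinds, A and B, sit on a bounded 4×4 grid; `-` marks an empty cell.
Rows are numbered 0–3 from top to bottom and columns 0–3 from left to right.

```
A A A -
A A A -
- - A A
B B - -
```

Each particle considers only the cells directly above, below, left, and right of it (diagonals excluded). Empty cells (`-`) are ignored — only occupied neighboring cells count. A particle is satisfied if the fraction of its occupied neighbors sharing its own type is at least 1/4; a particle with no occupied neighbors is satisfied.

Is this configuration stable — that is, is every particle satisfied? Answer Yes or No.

Yes

(0,0)A 2/2 satisfied
(0,1)A 3/3 satisfied
(0,2)A 2/2 satisfied
(1,0)A 2/2 satisfied
(1,1)A 3/3 satisfied
(1,2)A 3/3 satisfied
(2,2)A 2/2 satisfied
(2,3)A 1/1 satisfied
(3,0)B 1/1 satisfied
(3,1)B 1/1 satisfied
All meet the threshold, so the configuration is stable.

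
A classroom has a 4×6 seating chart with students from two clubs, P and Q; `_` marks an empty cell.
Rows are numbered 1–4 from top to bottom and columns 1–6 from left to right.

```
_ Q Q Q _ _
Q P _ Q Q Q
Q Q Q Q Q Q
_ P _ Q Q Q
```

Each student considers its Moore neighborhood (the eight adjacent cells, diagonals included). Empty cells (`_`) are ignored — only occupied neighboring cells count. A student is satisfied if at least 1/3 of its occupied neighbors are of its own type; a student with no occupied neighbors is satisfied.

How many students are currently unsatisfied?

2

(1,2)Q 2/3 satisfied
(1,3)Q 3/4 satisfied
(1,4)Q 3/3 satisfied
(2,1)Q 3/4 satisfied
(2,2)P 0/6 not
(2,4)Q 6/6 satisfied
(2,5)Q 6/6 satisfied
(2,6)Q 3/3 satisfied
(3,1)Q 2/4 satisfied
(3,2)Q 3/5 satisfied
(3,3)Q 4/6 satisfied
(3,4)Q 6/6 satisfied
(3,5)Q 8/8 satisfied
(3,6)Q 5/5 satisfied
(4,2)P 0/3 not
(4,4)Q 4/4 satisfied
(4,5)Q 5/5 satisfied
(4,6)Q 3/3 satisfied
Unsatisfied: (2,2), (4,2) — 2 in total.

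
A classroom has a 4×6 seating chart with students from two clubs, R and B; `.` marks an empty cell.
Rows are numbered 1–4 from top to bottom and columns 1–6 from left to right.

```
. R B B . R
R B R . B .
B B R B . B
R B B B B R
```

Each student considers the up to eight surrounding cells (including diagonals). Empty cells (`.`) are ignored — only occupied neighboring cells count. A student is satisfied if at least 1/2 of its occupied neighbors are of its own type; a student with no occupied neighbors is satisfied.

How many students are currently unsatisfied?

7

(1,2)R 2/4 ok
(1,3)B 2/4 ok
(1,4)B 2/3 ok
(1,6)R 0/1 unhappy
(2,1)R 1/4 unhappy
(2,2)B 3/7 unhappy
(2,3)R 2/7 unhappy
(2,5)B 3/4 ok
(3,1)B 3/5 ok
(3,2)B 4/8 ok
(3,3)R 1/7 unhappy
(3,4)B 4/6 ok
(3,6)B 2/3 ok
(4,1)R 0/3 unhappy
(4,2)B 3/5 ok
(4,3)B 4/5 ok
(4,4)B 3/4 ok
(4,5)B 3/4 ok
(4,6)R 0/2 unhappy
Unsatisfied: (1,6), (2,1), (2,2), (2,3), (3,3), (4,1), (4,6) — 7 in total.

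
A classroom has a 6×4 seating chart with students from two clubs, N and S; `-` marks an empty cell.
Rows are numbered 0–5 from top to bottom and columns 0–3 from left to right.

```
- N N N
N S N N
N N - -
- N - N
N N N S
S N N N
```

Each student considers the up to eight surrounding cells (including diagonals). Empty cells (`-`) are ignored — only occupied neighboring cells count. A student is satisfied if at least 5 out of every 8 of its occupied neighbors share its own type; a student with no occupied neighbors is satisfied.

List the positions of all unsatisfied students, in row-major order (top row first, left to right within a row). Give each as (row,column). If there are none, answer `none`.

(1,1), (3,3), (4,3), (5,0)

Row 0: (0,1)N 3/4 ok · (0,2)N 4/5 ok · (0,3)N 3/3 ok
Row 1: (1,0)N 3/4 ok · (1,1)S 0/6 unhappy · (1,2)N 5/6 ok · (1,3)N 3/3 ok
Row 2: (2,0)N 3/4 ok · (2,1)N 4/5 ok
Row 3: (3,1)N 5/5 ok · (3,3)N 1/2 unhappy
Row 4: (4,0)N 3/4 ok · (4,1)N 5/6 ok · (4,2)N 6/7 ok · (4,3)S 0/4 unhappy
Row 5: (5,0)S 0/3 unhappy · (5,1)N 4/5 ok · (5,2)N 4/5 ok · (5,3)N 2/3 ok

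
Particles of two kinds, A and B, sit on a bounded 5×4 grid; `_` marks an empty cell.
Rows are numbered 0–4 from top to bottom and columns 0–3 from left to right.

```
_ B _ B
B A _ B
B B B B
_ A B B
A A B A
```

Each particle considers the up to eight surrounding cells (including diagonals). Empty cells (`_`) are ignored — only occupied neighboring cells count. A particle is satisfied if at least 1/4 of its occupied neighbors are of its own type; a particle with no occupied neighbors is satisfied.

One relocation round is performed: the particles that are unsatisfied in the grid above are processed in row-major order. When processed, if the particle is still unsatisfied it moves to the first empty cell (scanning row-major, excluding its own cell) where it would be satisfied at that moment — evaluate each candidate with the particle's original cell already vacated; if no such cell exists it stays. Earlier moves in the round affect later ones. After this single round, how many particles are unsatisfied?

1

Initially unsatisfied (in order): (1,1), (4,3).
  (1,1) → (3,0).
  (4,3): no empty cell satisfies it; stays.
Resulting grid:
_ B _ B
B _ _ B
B B B B
A A B B
A A B A
Unsatisfied now: (4,3).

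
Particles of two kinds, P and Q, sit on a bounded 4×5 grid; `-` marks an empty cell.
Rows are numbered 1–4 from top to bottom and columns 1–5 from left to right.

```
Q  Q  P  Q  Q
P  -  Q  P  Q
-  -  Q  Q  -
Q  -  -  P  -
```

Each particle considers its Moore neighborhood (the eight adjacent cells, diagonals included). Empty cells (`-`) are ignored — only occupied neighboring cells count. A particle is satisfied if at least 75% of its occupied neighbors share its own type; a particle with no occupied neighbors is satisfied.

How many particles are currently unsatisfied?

(1,1)Q 1/2 not
(1,2)Q 2/4 not
(1,3)P 1/4 not
(1,4)Q 3/5 not
(1,5)Q 2/3 not
(2,1)P 0/2 not
(2,3)Q 4/6 not
(2,4)P 1/7 not
(2,5)Q 3/4 satisfied
(3,3)Q 2/4 not
(3,4)Q 3/5 not
(4,1)Q 0/0 satisfied
(4,4)P 0/2 not
Unsatisfied: (1,1), (1,2), (1,3), (1,4), (1,5), (2,1), (2,3), (2,4), (3,3), (3,4), (4,4) — 11 in total.

11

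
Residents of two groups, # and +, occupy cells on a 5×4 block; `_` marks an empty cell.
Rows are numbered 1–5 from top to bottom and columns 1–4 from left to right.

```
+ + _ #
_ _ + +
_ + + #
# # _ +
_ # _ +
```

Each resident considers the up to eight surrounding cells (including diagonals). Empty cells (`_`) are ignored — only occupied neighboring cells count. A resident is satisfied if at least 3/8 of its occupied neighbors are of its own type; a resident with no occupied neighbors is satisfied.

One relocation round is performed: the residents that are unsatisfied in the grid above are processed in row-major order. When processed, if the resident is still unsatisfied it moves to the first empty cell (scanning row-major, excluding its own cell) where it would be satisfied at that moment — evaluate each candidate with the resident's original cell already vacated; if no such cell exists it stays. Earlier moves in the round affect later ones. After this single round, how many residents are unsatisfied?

Initially unsatisfied (in order): (1,4), (3,4).
  (1,4) → (3,1).
  (3,4) → (5,1).
Resulting grid:
+ + _ _
_ _ + +
# + + _
# # _ +
# # _ +
All satisfied now.

0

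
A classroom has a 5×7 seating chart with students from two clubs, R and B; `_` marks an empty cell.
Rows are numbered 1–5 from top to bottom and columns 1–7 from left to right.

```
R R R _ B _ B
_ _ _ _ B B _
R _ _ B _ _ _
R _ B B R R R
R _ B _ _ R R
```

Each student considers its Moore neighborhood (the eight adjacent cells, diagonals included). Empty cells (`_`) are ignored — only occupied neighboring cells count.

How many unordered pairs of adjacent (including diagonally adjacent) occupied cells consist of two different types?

2

Scan each occupied cell's neighbors to the right and below (and the two forward diagonals) so each pair is counted once.
From row 1: 0 unlike of 5 pairs (running 0/5).
From row 2: 0 unlike of 2 pairs (running 0/7).
From row 3: 1 unlike of 4 pairs (running 1/11).
From row 4: 1 unlike of 12 pairs (running 2/23).
From row 5: 0 unlike of 1 pairs (running 2/24).
Total adjacent occupied pairs: 24; unlike-type pairs: 2.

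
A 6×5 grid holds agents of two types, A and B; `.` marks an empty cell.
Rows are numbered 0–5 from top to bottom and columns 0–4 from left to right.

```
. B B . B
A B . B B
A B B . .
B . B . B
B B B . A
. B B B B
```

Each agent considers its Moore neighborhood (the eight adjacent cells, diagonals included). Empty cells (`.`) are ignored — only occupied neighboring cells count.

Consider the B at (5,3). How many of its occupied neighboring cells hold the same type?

3

Occupied neighbors of (5,3): (4,2)=B, (4,4)=A, (5,2)=B, (5,4)=B.
Same type (B): 3 of 4.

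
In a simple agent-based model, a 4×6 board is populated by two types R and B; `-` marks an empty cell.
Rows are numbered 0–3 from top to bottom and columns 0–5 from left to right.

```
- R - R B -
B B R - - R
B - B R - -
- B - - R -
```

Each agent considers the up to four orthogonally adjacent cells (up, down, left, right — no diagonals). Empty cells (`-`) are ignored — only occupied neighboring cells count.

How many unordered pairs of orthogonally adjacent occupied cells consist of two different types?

Scan each occupied cell's neighbors to the right and below so each pair is counted once.
Row 0: R(0,1)–B(1,1)≠ R(0,3)–B(0,4)≠  → 2/2 unlike.
Row 1: B(1,0)–B(1,1)= B(1,0)–B(2,0)= B(1,1)–R(1,2)≠ R(1,2)–B(2,2)≠  → 2/4 unlike.
Row 2: B(2,2)–R(2,3)≠  → 1/1 unlike.
Total adjacent occupied pairs: 7; unlike-type pairs: 5.

5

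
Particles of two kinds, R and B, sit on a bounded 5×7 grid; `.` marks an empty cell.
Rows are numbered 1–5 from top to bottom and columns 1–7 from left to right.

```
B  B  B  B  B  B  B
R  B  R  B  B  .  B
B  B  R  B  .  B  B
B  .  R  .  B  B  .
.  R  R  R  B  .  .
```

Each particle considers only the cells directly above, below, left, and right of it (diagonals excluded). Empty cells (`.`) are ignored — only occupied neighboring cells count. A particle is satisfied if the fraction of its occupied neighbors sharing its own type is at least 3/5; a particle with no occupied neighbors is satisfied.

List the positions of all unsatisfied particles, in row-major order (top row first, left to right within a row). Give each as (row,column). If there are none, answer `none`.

(1,1)B 1/2 ✗
(1,2)B 3/3 ✓
(1,3)B 2/3 ✓
(1,4)B 3/3 ✓
(1,5)B 3/3 ✓
(1,6)B 2/2 ✓
(1,7)B 2/2 ✓
(2,1)R 0/3 ✗
(2,2)B 2/4 ✗
(2,3)R 1/4 ✗
(2,4)B 3/4 ✓
(2,5)B 2/2 ✓
(2,7)B 2/2 ✓
(3,1)B 2/3 ✓
(3,2)B 2/3 ✓
(3,3)R 2/4 ✗
(3,4)B 1/2 ✗
(3,6)B 2/2 ✓
(3,7)B 2/2 ✓
(4,1)B 1/1 ✓
(4,3)R 2/2 ✓
(4,5)B 2/2 ✓
(4,6)B 2/2 ✓
(5,2)R 1/1 ✓
(5,3)R 3/3 ✓
(5,4)R 1/2 ✗
(5,5)B 1/2 ✗

(1,1), (2,1), (2,2), (2,3), (3,3), (3,4), (5,4), (5,5)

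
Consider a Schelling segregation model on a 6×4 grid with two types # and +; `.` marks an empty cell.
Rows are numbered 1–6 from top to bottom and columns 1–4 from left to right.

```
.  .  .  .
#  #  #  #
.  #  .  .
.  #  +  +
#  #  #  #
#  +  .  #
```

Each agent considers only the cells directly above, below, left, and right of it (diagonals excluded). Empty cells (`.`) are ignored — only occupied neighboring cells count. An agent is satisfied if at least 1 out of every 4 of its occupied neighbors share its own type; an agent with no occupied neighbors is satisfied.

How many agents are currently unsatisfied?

1

Row 2: (2,1)# 1/1 ok · (2,2)# 3/3 ok · (2,3)# 2/2 ok · (2,4)# 1/1 ok
Row 3: (3,2)# 2/2 ok
Row 4: (4,2)# 2/3 ok · (4,3)+ 1/3 ok · (4,4)+ 1/2 ok
Row 5: (5,1)# 2/2 ok · (5,2)# 3/4 ok · (5,3)# 2/3 ok · (5,4)# 2/3 ok
Row 6: (6,1)# 1/2 ok · (6,2)+ 0/2 unhappy · (6,4)# 1/1 ok
Unsatisfied: (6,2) — 1 in total.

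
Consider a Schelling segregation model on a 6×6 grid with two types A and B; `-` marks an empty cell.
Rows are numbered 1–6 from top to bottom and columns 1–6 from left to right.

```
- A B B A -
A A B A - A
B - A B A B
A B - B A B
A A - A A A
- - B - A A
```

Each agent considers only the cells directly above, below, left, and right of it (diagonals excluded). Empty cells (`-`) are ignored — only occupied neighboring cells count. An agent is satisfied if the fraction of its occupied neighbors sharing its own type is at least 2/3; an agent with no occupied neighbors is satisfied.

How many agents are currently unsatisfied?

Row 1: (1,2)A 1/2 unhappy · (1,3)B 2/3 ok · (1,4)B 1/3 unhappy · (1,5)A 0/1 unhappy
Row 2: (2,1)A 1/2 unhappy · (2,2)A 2/3 ok · (2,3)B 1/4 unhappy · (2,4)A 0/3 unhappy · (2,6)A 0/1 unhappy
Row 3: (3,1)B 0/2 unhappy · (3,3)A 0/2 unhappy · (3,4)B 1/4 unhappy · (3,5)A 1/3 unhappy · (3,6)B 1/3 unhappy
Row 4: (4,1)A 1/3 unhappy · (4,2)B 0/2 unhappy · (4,4)B 1/3 unhappy · (4,5)A 2/4 unhappy · (4,6)B 1/3 unhappy
Row 5: (5,1)A 2/2 ok · (5,2)A 1/2 unhappy · (5,4)A 1/2 unhappy · (5,5)A 4/4 ok · (5,6)A 2/3 ok
Row 6: (6,3)B 0/0 ok · (6,5)A 2/2 ok · (6,6)A 2/2 ok
Unsatisfied: (1,2), (1,4), (1,5), (2,1), (2,3), (2,4), (2,6), (3,1), (3,3), (3,4), (3,5), (3,6), (4,1), (4,2), (4,4), (4,5), (4,6), (5,2), (5,4) — 19 in total.

19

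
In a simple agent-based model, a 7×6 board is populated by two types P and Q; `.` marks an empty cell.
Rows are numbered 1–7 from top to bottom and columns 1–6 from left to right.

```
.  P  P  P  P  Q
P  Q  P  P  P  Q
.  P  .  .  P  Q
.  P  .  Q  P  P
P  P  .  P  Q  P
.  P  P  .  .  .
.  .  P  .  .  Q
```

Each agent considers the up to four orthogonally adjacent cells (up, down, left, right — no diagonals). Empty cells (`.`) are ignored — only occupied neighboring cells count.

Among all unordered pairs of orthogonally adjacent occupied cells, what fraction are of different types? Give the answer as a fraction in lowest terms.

13/33

Scan each occupied cell's neighbors to the right and below so each pair is counted once.
From row 1: 2 unlike of 9 pairs (running 2/9).
From row 2: 4 unlike of 8 pairs (running 6/17).
From row 3: 2 unlike of 4 pairs (running 8/21).
From row 4: 3 unlike of 6 pairs (running 11/27).
From row 5: 2 unlike of 4 pairs (running 13/31).
From row 6: 0 unlike of 2 pairs (running 13/33).
Total adjacent occupied pairs: 33; unlike-type pairs: 13.
13/33 is already in lowest terms.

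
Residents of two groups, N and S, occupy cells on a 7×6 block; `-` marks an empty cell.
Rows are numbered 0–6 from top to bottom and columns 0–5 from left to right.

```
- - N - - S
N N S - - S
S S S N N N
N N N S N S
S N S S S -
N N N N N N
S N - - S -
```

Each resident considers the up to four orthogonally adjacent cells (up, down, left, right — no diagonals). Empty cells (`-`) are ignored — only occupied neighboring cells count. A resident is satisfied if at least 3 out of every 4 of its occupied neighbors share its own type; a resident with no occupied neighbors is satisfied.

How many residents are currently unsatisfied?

26

Row 0: (0,2)N 0/1 ✗ · (0,5)S 1/1 ✓
Row 1: (1,0)N 1/2 ✗ · (1,1)N 1/3 ✗ · (1,2)S 1/3 ✗ · (1,5)S 1/2 ✗
Row 2: (2,0)S 1/3 ✗ · (2,1)S 2/4 ✗ · (2,2)S 2/4 ✗ · (2,3)N 1/3 ✗ · (2,4)N 3/3 ✓ · (2,5)N 1/3 ✗
Row 3: (3,0)N 1/3 ✗ · (3,1)N 3/4 ✓ · (3,2)N 1/4 ✗ · (3,3)S 1/4 ✗ · (3,4)N 1/4 ✗ · (3,5)S 0/2 ✗
Row 4: (4,0)S 0/3 ✗ · (4,1)N 2/4 ✗ · (4,2)S 1/4 ✗ · (4,3)S 3/4 ✓ · (4,4)S 1/3 ✗
Row 5: (5,0)N 1/3 ✗ · (5,1)N 4/4 ✓ · (5,2)N 2/3 ✗ · (5,3)N 2/3 ✗ · (5,4)N 2/4 ✗ · (5,5)N 1/1 ✓
Row 6: (6,0)S 0/2 ✗ · (6,1)N 1/2 ✗ · (6,4)S 0/1 ✗
Unsatisfied: (0,2), (1,0), (1,1), (1,2), (1,5), (2,0), (2,1), (2,2), (2,3), (2,5), (3,0), (3,2), (3,3), (3,4), (3,5), (4,0), (4,1), (4,2), (4,4), (5,0), (5,2), (5,3), (5,4), (6,0), (6,1), (6,4) — 26 in total.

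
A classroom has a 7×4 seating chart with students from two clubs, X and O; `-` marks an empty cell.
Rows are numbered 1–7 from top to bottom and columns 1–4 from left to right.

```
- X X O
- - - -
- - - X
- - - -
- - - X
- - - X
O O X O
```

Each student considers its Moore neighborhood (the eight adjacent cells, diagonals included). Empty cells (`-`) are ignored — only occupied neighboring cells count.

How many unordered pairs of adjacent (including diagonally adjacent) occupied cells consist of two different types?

4

Scan each occupied cell's neighbors to the right and below (and the two forward diagonals) so each pair is counted once.
From row 1: 1 unlike of 2 pairs (running 1/2).
From row 5: 0 unlike of 1 pairs (running 1/3).
From row 6: 1 unlike of 2 pairs (running 2/5).
From row 7: 2 unlike of 3 pairs (running 4/8).
Total adjacent occupied pairs: 8; unlike-type pairs: 4.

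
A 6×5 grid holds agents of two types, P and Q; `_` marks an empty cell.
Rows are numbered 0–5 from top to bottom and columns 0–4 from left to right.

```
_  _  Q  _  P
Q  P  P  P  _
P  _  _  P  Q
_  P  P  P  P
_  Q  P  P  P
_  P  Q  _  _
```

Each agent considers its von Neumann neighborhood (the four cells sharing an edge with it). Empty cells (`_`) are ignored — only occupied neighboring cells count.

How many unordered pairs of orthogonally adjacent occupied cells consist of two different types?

Scan each occupied cell's neighbors to the right and below so each pair is counted once.
From row 0: 1 unlike of 1 pairs (running 1/1).
From row 1: 2 unlike of 5 pairs (running 3/6).
From row 2: 2 unlike of 3 pairs (running 5/9).
From row 3: 1 unlike of 7 pairs (running 6/16).
From row 4: 3 unlike of 5 pairs (running 9/21).
From row 5: 1 unlike of 1 pairs (running 10/22).
Total adjacent occupied pairs: 22; unlike-type pairs: 10.

10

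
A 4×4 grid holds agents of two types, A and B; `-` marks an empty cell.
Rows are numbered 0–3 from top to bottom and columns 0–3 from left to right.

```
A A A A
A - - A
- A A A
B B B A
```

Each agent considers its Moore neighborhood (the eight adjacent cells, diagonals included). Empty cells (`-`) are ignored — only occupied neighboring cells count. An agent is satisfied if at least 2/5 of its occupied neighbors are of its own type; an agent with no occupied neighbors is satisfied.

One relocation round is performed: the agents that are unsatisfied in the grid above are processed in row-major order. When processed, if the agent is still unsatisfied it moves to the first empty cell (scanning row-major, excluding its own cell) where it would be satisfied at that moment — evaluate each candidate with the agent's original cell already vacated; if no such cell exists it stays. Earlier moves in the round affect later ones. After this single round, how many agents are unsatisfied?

0

Initially unsatisfied (in order): (3,2).
  (3,2) → (2,0).
Resulting grid:
A A A A
A - - A
B A A A
B B - A
All satisfied now.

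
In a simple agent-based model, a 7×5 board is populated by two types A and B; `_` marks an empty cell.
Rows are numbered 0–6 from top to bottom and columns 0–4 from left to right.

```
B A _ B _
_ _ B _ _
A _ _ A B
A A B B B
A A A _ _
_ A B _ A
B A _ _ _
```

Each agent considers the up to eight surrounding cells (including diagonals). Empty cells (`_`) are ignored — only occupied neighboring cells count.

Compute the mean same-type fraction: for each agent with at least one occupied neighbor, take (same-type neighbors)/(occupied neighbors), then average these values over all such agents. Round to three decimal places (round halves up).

(0,0)B 0/1
(0,1)A 0/2
(0,3)B 1/1
(1,2)B 1/3
(2,0)A 2/2
(2,3)A 0/5
(2,4)B 2/3
(3,0)A 4/4
(3,1)A 5/6
(3,2)B 1/5
(3,3)B 3/5
(3,4)B 2/3
(4,0)A 4/4
(4,1)A 5/7
(4,2)A 3/6
(5,1)A 4/6
(5,2)B 0/4
(5,4)A — no occupied neighbors
(6,0)B 0/2
(6,1)A 1/3
Sum over 19 agents: 0/1 + 0/2 + 1/1 + 1/3 + 2/2 + 0/5 + 2/3 + 4/4 + 5/6 + 1/5 + 3/5 + 2/3 + 4/4 + 5/7 + 3/6 + 4/6 + 0/4 + 0/2 + 1/3 = 333/35; mean = 333/35 ÷ 19 = 333/665 = 0.500751… → 0.501.

0.501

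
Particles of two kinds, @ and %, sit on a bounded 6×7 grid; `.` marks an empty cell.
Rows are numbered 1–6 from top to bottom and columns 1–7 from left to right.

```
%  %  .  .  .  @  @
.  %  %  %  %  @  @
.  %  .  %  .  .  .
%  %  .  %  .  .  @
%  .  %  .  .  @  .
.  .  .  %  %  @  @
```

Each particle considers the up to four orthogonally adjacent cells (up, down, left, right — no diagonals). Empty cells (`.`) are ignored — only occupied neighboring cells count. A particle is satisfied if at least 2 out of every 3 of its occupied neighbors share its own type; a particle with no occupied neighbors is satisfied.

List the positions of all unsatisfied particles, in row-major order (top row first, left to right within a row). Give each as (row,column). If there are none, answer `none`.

(2,5), (6,5)

Row 1: (1,1)% 1/1 ✓ · (1,2)% 2/2 ✓ · (1,6)@ 2/2 ✓ · (1,7)@ 2/2 ✓
Row 2: (2,2)% 3/3 ✓ · (2,3)% 2/2 ✓ · (2,4)% 3/3 ✓ · (2,5)% 1/2 ✗ · (2,6)@ 2/3 ✓ · (2,7)@ 2/2 ✓
Row 3: (3,2)% 2/2 ✓ · (3,4)% 2/2 ✓
Row 4: (4,1)% 2/2 ✓ · (4,2)% 2/2 ✓ · (4,4)% 1/1 ✓ · (4,7)@ 0/0 ✓
Row 5: (5,1)% 1/1 ✓ · (5,3)% 0/0 ✓ · (5,6)@ 1/1 ✓
Row 6: (6,4)% 1/1 ✓ · (6,5)% 1/2 ✗ · (6,6)@ 2/3 ✓ · (6,7)@ 1/1 ✓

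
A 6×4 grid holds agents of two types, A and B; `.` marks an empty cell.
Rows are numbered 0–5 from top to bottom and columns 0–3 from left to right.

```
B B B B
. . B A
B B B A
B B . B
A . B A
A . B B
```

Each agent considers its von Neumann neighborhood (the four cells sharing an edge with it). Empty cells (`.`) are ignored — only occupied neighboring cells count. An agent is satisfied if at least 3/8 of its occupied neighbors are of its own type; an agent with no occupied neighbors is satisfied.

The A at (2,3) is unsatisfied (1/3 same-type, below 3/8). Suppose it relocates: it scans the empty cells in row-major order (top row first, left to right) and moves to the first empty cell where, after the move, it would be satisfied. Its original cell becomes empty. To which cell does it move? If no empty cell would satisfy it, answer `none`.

(5,1)

Vacating (2,3). Empty cells in order:
  (1,0): 0/2 same-type → still unsatisfied.
  (1,1): 0/3 same-type → still unsatisfied.
  (3,2): 0/4 same-type → still unsatisfied.
  (4,1): 1/3 same-type → still unsatisfied.
  (5,1): 1/2 same-type → satisfied — stop here.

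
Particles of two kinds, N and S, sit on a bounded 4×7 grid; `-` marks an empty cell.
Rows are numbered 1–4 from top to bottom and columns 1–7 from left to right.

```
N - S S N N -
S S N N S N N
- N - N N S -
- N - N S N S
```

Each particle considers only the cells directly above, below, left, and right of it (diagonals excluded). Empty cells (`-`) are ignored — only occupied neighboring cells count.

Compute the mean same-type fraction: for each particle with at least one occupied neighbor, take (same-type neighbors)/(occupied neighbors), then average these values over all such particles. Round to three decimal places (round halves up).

0.409

Row 1: (1,1)N 0/1 · (1,3)S 1/2 · (1,4)S 1/3 · (1,5)N 1/3 · (1,6)N 2/2
Row 2: (2,1)S 1/2 · (2,2)S 1/3 · (2,3)N 1/3 · (2,4)N 2/4 · (2,5)S 0/4 · (2,6)N 2/4 · (2,7)N 1/1
Row 3: (3,2)N 1/2 · (3,4)N 3/3 · (3,5)N 1/4 · (3,6)S 0/3
Row 4: (4,2)N 1/1 · (4,4)N 1/2 · (4,5)S 0/3 · (4,6)N 0/3 · (4,7)S 0/1
Sum over 21 particles: 0/1 + 1/2 + 1/3 + 1/3 + 2/2 + 1/2 + 1/3 + 1/3 + 2/4 + 0/4 + 2/4 + 1/1 + 1/2 + 3/3 + 1/4 + 0/3 + 1/1 + 1/2 + 0/3 + 0/3 + 0/1 = 103/12; mean = 103/12 ÷ 21 = 103/252 = 0.408730… → 0.409.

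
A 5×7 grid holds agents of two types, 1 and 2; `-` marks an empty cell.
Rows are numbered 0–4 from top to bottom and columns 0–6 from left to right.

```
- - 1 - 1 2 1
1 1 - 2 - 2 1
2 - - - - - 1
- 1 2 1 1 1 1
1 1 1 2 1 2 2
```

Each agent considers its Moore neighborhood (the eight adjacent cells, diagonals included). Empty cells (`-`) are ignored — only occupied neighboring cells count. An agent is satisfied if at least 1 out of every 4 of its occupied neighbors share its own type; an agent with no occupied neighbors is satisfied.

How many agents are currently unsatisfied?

7

Row 0: (0,2)1 1/2 ✓ · (0,4)1 0/3 ✗ · (0,5)2 1/4 ✓ · (0,6)1 1/3 ✓
Row 1: (1,0)1 1/2 ✓ · (1,1)1 2/3 ✓ · (1,3)2 0/2 ✗ · (1,5)2 1/5 ✗ · (1,6)1 2/4 ✓
Row 2: (2,0)2 0/3 ✗ · (2,6)1 3/4 ✓
Row 3: (3,1)1 3/5 ✓ · (3,2)2 1/5 ✗ · (3,3)1 3/5 ✓ · (3,4)1 3/5 ✓ · (3,5)1 4/6 ✓ · (3,6)1 2/4 ✓
Row 4: (4,0)1 2/2 ✓ · (4,1)1 3/4 ✓ · (4,2)1 3/5 ✓ · (4,3)2 1/5 ✗ · (4,4)1 3/5 ✓ · (4,5)2 1/5 ✗ · (4,6)2 1/3 ✓
Unsatisfied: (0,4), (1,3), (1,5), (2,0), (3,2), (4,3), (4,5) — 7 in total.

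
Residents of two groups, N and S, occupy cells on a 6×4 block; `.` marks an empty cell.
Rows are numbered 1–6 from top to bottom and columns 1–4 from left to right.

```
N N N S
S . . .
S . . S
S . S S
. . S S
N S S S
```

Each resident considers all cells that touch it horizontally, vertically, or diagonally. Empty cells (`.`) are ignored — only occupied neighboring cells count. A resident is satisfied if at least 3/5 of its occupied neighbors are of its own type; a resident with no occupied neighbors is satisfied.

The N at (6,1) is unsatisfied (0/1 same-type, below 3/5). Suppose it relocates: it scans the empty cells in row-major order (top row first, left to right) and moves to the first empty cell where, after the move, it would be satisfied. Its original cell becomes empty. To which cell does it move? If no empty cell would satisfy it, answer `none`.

(2,2)

Vacating (6,1). Empty cells in order:
  (2,2): 3/5 same-type → satisfied — stop here.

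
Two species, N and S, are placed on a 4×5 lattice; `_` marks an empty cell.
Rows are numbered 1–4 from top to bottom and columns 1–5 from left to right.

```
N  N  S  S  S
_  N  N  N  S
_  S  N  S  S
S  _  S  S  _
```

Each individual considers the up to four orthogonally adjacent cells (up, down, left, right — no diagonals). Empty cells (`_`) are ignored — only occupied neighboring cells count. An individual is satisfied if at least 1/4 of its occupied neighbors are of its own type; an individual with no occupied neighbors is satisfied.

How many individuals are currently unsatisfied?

(1,1)N 1/1 ok
(1,2)N 2/3 ok
(1,3)S 1/3 ok
(1,4)S 2/3 ok
(1,5)S 2/2 ok
(2,2)N 2/3 ok
(2,3)N 3/4 ok
(2,4)N 1/4 ok
(2,5)S 2/3 ok
(3,2)S 0/2 unhappy
(3,3)N 1/4 ok
(3,4)S 2/4 ok
(3,5)S 2/2 ok
(4,1)S 0/0 ok
(4,3)S 1/2 ok
(4,4)S 2/2 ok
Unsatisfied: (3,2) — 1 in total.

1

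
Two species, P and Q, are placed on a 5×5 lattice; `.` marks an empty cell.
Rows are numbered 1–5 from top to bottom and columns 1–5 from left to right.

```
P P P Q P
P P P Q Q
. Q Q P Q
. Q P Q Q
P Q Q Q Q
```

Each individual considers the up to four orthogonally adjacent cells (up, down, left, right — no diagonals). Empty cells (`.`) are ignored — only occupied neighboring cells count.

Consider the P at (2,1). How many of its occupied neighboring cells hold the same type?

2

Occupied neighbors of (2,1): (1,1)=P, (2,2)=P.
Same type (P): 2 of 2.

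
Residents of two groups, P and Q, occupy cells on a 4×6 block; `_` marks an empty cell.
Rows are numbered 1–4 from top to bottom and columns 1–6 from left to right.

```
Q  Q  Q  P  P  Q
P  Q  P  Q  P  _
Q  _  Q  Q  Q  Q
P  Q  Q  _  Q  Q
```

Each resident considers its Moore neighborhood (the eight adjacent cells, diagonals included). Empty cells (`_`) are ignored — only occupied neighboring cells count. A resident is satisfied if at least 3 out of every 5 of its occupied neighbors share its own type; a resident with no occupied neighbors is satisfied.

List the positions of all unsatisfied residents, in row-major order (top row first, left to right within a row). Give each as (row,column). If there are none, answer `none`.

(1,5), (1,6), (2,1), (2,3), (2,4), (2,5), (3,1), (4,1)

(1,1)Q 2/3 ok
(1,2)Q 3/5 ok
(1,3)Q 3/5 ok
(1,4)P 3/5 ok
(1,5)P 2/4 unhappy
(1,6)Q 0/2 unhappy
(2,1)P 0/4 unhappy
(2,2)Q 5/7 ok
(2,3)P 1/7 unhappy
(2,4)Q 4/8 unhappy
(2,5)P 2/7 unhappy
(3,1)Q 2/4 unhappy
(3,3)Q 5/6 ok
(3,4)Q 5/7 ok
(3,5)Q 5/6 ok
(3,6)Q 3/4 ok
(4,1)P 0/2 unhappy
(4,2)Q 3/4 ok
(4,3)Q 3/3 ok
(4,5)Q 4/4 ok
(4,6)Q 3/3 ok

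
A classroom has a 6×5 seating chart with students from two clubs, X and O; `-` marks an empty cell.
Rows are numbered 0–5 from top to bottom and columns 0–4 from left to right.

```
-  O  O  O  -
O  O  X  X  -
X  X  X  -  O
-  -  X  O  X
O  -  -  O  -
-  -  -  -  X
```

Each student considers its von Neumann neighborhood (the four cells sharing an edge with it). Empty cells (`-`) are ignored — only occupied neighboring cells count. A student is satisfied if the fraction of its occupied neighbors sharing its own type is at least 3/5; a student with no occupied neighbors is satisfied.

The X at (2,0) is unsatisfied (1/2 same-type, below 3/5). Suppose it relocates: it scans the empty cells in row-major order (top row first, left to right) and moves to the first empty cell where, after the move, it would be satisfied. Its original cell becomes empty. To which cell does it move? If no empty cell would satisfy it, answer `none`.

(3,1)

Vacating (2,0). Empty cells in order:
  (0,0): 0/2 same-type → still unsatisfied.
  (0,4): 0/1 same-type → still unsatisfied.
  (1,4): 1/2 same-type → still unsatisfied.
  (2,3): 2/4 same-type → still unsatisfied.
  (3,0): 0/1 same-type → still unsatisfied.
  (3,1): 2/2 same-type → satisfied — stop here.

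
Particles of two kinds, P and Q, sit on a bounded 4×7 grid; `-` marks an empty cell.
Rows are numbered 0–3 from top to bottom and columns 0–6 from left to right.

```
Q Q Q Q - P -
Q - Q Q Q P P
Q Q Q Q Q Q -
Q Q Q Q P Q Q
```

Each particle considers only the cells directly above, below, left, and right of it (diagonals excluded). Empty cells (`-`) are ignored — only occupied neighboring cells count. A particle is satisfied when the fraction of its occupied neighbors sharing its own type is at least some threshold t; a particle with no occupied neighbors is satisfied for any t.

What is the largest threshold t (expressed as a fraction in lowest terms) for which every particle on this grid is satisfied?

Row 0: (0,0)Q 2/2 · (0,1)Q 2/2 · (0,2)Q 3/3 · (0,3)Q 2/2 · (0,5)P 1/1
Row 1: (1,0)Q 2/2 · (1,2)Q 3/3 · (1,3)Q 4/4 · (1,4)Q 2/3 · (1,5)P 2/4 · (1,6)P 1/1
Row 2: (2,0)Q 3/3 · (2,1)Q 3/3 · (2,2)Q 4/4 · (2,3)Q 4/4 · (2,4)Q 3/4 · (2,5)Q 2/3
Row 3: (3,0)Q 2/2 · (3,1)Q 3/3 · (3,2)Q 3/3 · (3,3)Q 2/3 · (3,4)P 0/3 · (3,5)Q 2/3 · (3,6)Q 1/1
The smallest same-type fraction is 0/3 at (3,4), which reduces to 0/1. Any threshold above that leaves this particle unsatisfied.

0/1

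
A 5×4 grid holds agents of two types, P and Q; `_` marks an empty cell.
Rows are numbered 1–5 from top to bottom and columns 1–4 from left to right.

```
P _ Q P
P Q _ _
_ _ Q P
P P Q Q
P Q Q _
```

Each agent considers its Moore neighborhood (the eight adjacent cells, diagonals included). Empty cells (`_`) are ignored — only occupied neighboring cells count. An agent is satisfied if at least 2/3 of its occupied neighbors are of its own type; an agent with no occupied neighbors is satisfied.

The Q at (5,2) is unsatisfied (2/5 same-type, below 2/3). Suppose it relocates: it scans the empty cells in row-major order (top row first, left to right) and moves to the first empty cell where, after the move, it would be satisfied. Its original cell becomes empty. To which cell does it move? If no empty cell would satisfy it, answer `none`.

(5,4)

Vacating (5,2). Empty cells in order:
  (1,2): 2/4 same-type → still unsatisfied.
  (2,3): 3/5 same-type → still unsatisfied.
  (2,4): 2/4 same-type → still unsatisfied.
  (3,1): 1/4 same-type → still unsatisfied.
  (3,2): 3/6 same-type → still unsatisfied.
  (5,4): 3/3 same-type → satisfied — stop here.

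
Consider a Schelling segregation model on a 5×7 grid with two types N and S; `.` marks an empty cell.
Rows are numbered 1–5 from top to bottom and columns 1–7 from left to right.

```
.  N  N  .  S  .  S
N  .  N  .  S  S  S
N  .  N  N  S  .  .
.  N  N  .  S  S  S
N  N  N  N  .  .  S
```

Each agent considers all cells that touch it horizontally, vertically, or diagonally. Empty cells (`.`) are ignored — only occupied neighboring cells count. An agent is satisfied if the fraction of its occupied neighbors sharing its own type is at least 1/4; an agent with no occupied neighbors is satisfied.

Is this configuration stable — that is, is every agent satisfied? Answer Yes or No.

(1,2)N 3/3 satisfied
(1,3)N 2/2 satisfied
(1,5)S 2/2 satisfied
(1,7)S 2/2 satisfied
(2,1)N 2/2 satisfied
(2,3)N 4/4 satisfied
(2,5)S 3/4 satisfied
(2,6)S 5/5 satisfied
(2,7)S 2/2 satisfied
(3,1)N 2/2 satisfied
(3,3)N 4/4 satisfied
(3,4)N 3/6 satisfied
(3,5)S 4/5 satisfied
(4,2)N 6/6 satisfied
(4,3)N 6/6 satisfied
(4,5)S 2/4 satisfied
(4,6)S 4/4 satisfied
(4,7)S 2/2 satisfied
(5,1)N 2/2 satisfied
(5,2)N 4/4 satisfied
(5,3)N 4/4 satisfied
(5,4)N 2/3 satisfied
(5,7)S 2/2 satisfied
All meet the threshold, so the configuration is stable.

Yes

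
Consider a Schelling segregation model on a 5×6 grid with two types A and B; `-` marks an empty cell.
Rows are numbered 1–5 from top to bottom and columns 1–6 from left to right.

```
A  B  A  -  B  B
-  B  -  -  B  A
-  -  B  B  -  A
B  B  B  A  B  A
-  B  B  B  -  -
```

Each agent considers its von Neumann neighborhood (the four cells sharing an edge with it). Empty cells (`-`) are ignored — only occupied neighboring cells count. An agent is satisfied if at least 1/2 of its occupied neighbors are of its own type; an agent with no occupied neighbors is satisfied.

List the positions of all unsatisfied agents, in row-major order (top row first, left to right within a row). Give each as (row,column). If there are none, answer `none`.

(1,1)A 0/1 unhappy
(1,2)B 1/3 unhappy
(1,3)A 0/1 unhappy
(1,5)B 2/2 ok
(1,6)B 1/2 ok
(2,2)B 1/1 ok
(2,5)B 1/2 ok
(2,6)A 1/3 unhappy
(3,3)B 2/2 ok
(3,4)B 1/2 ok
(3,6)A 2/2 ok
(4,1)B 1/1 ok
(4,2)B 3/3 ok
(4,3)B 3/4 ok
(4,4)A 0/4 unhappy
(4,5)B 0/2 unhappy
(4,6)A 1/2 ok
(5,2)B 2/2 ok
(5,3)B 3/3 ok
(5,4)B 1/2 ok

(1,1), (1,2), (1,3), (2,6), (4,4), (4,5)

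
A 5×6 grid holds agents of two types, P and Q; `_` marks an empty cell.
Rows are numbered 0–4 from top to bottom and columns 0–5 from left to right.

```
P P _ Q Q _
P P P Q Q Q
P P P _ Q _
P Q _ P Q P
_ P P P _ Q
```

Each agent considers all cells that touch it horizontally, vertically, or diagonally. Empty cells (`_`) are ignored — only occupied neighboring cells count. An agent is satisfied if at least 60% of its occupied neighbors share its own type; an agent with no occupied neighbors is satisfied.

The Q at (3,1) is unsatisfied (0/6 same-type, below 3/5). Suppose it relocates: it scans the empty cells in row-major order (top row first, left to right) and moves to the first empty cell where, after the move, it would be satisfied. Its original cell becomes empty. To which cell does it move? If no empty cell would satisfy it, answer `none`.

Vacating (3,1). Empty cells in order:
  (0,2): 2/5 same-type → still unsatisfied.
  (0,5): 3/3 same-type → satisfied — stop here.

(0,5)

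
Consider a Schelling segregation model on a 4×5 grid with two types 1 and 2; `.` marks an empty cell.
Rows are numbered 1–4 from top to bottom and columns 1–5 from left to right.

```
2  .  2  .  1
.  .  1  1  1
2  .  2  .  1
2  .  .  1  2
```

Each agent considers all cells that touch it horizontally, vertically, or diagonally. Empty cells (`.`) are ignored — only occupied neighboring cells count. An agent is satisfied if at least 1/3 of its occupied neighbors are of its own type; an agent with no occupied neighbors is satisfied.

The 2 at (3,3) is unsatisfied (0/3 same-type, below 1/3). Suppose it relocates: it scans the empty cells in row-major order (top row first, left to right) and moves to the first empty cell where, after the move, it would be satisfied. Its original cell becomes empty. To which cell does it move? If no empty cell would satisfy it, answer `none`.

(1,2)

Vacating (3,3). Empty cells in order:
  (1,2): 2/3 same-type → satisfied — stop here.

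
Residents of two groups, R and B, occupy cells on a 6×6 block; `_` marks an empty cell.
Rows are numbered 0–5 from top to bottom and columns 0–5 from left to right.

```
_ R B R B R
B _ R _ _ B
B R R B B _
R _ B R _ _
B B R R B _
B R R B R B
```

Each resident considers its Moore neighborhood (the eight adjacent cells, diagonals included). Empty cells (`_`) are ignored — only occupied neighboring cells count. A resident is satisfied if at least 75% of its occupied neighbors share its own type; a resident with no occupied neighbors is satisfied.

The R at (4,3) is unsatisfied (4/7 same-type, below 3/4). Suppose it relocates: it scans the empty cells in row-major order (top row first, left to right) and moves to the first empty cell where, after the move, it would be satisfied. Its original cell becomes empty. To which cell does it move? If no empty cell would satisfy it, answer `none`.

none

Vacating (4,3). Empty cells in order:
  (0,0): 1/2 same-type → still unsatisfied.
  (1,1): 4/7 same-type → still unsatisfied.
  (1,3): 3/7 same-type → still unsatisfied.
  (1,4): 2/6 same-type → still unsatisfied.
  (2,5): 0/2 same-type → still unsatisfied.
  (3,1): 4/8 same-type → still unsatisfied.
  (3,4): 1/4 same-type → still unsatisfied.
  (3,5): 0/2 same-type → still unsatisfied.
  (4,5): 1/3 same-type → still unsatisfied.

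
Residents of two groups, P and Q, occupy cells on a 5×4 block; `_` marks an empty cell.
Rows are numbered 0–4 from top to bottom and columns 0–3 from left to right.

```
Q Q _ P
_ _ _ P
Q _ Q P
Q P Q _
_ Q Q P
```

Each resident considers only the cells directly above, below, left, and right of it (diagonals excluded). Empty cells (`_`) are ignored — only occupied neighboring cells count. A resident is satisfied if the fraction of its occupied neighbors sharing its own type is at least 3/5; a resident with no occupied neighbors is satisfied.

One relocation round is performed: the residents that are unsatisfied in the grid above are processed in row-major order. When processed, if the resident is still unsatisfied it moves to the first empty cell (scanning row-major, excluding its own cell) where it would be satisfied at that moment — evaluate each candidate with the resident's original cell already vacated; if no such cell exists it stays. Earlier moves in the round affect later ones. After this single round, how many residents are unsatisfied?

2

Initially unsatisfied (in order): (2,2), (2,3), (3,0), (3,1), (4,1), (4,3).
  (2,2) → (1,0).
  (2,3): now satisfied by earlier moves; stays.
  (3,0) → (1,1).
  (3,1) → (3,3).
  (4,1): now satisfied by earlier moves; stays.
  (4,3): no empty cell satisfies it; stays.
Resulting grid:
Q Q _ P
Q Q _ P
Q _ _ P
_ _ Q P
_ Q Q P
Unsatisfied now: (3,2), (4,3).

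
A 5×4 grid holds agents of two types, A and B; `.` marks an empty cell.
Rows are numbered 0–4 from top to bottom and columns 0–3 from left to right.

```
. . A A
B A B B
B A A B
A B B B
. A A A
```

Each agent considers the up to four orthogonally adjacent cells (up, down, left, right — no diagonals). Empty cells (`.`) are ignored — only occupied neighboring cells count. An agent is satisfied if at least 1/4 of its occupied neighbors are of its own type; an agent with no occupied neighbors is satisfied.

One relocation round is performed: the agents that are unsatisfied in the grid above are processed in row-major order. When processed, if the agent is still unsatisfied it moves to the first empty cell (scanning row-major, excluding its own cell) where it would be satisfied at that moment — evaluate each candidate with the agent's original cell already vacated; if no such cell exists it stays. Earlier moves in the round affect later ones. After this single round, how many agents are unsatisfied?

Initially unsatisfied (in order): (3,0).
  (3,0) → (0,1).
Resulting grid:
. A A A
B A B B
B A A B
. B B B
. A A A
All satisfied now.

0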